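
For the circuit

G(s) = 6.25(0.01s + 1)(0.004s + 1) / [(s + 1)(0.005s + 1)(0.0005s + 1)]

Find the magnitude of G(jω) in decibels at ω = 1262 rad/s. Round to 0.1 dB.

-27.4 dB

At ω = 1262 rad/s:
zero (1 + j1262·0.01) = 1 + j12.62 → |·| ≈ 12.66, ∠ ≈ 85.47°
zero (1 + j1262·0.004) = 1 + j5.048 → |·| ≈ 5.1461, ∠ ≈ 78.79°
pole (1 + j1262·1) = 1 + j1262 → |·| ≈ 1262, ∠ ≈ 89.95°
pole (1 + j1262·0.005) = 1 + j6.31 → |·| ≈ 6.3887, ∠ ≈ 80.99°
pole (1 + j1262·0.0005) = 1 + j0.631 → |·| ≈ 1.1824, ∠ ≈ 32.25°
|G| = 6.25 · 12.66 · 5.1461 / (1262 · 6.3887 · 1.1824) ≈ 0.042713
Gain = 20 log₁₀(0.042713) ≈ -27.39 dB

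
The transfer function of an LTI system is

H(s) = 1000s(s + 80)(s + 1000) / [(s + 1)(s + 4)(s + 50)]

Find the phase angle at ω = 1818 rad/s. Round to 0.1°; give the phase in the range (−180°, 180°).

-29.6°

At s = jω = j1818:
zero (s+80): 80 + j1818 → |·| = √(80²+1818²) = √3311524 ≈ 1819.8, ∠ = arctan(1818/80) ≈ 87.48°
zero (s+1000): 1000 + j1818 → |·| = √(1000²+1818²) = √4305124 ≈ 2074.9, ∠ = arctan(1818/1000) ≈ 61.19°
zero at origin: s = j1818 → |·| = 1818, ∠ = 90.00°
pole (s+1): 1 + j1818 → |·| = √(1²+1818²) = √3305125 ≈ 1818, ∠ = arctan(1818/1) ≈ 89.97°
pole (s+4): 4 + j1818 → |·| = √(4²+1818²) = √3305140 ≈ 1818, ∠ = arctan(1818/4) ≈ 89.87°
pole (s+50): 50 + j1818 → |·| = √(50²+1818²) = √3307624 ≈ 1818.7, ∠ = arctan(1818/50) ≈ 88.42°
∠H = 238.67° − 268.26° = -29.59°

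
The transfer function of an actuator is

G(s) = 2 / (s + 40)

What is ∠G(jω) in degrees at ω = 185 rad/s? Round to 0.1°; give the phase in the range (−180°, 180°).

Substitute s = j185:
Numerator: 2 = 2 + j0
Denominator: (j185) + 40 = 40 + j185
|N| = √(2² + 0²) ≈ 2, ∠N ≈ 0.00°
|D| = √(40² + 185²) ≈ 189.27, ∠D ≈ 77.80°
∠G = 0.00° − 77.80° = -77.80°

-77.8°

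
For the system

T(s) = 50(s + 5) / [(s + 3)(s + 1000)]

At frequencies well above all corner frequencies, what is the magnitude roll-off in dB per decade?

Each pole contributes −20 dB/decade at high frequency; each zero contributes +20 dB/decade.
Net: 1 zero(s) − 2 pole(s) → -20 dB/decade.

-20 dB/decade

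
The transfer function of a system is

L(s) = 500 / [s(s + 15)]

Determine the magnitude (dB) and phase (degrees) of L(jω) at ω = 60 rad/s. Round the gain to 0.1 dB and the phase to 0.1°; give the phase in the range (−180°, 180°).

-17.4 dB, -166.0°

At s = jω = j60:
pole (s+15): 15 + j60 → |·| = √(15²+60²) = √3825 ≈ 61.847, ∠ = arctan(60/15) ≈ 75.96°
pole at origin: |s| = 60, ∠ = 90.00° (in denominator)
|L| = 500 / 3710.8 ≈ 0.13474
Gain = 20 log₁₀(0.13474) ≈ -17.41 dB
∠L = 0.00° − 165.96° = -165.96°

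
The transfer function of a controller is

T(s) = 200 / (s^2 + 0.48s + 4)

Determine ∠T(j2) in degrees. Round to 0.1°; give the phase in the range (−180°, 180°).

At s = jω = j2:
quadratic: (j2)² + 0.48·j2 + 4 = 0 + j0.96 → |·| ≈ 0.96, ∠ ≈ 90.00°
∠T = 0.00° − 90.00° = -90.00°

-90.0°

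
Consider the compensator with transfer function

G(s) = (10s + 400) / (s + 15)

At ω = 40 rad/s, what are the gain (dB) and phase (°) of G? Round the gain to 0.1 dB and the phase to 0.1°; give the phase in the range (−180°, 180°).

22.4 dB, -24.4°

Substitute s = j40:
Numerator: 10(j40) + 400 = 400 + j400
Denominator: (j40) + 15 = 15 + j40
|N| = √(400² + 400²) ≈ 565.69, ∠N ≈ 45.00°
|D| = √(15² + 40²) ≈ 42.72, ∠D ≈ 69.44°
|G| = 565.69 / 42.72 ≈ 13.242
Gain = 20 log₁₀(13.242) ≈ 22.44 dB
∠G = 45.00° − 69.44° = -24.44°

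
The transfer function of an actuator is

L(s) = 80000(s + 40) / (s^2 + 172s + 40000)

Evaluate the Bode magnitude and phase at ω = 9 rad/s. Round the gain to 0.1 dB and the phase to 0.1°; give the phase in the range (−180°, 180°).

At s = jω = j9:
zero (s+40): 40 + j9 → |·| = √(40²+9²) = √1681 ≈ 41, ∠ = arctan(9/40) ≈ 12.68°
quadratic: (j9)² + 172·j9 + 40000 = 39919 + j1548 → |·| ≈ 39949, ∠ ≈ 2.22°
|L| = 80000 · 41 / 39949 ≈ 82.105
Gain = 20 log₁₀(82.105) ≈ 38.29 dB
∠L = 12.68° − 2.22° = 10.46°

38.3 dB, 10.5°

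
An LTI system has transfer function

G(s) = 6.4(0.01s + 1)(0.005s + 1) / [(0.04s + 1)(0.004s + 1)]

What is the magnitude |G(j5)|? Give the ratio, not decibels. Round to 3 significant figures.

At ω = 5 rad/s:
zero (1 + j5·0.01) = 1 + j0.05 → |·| ≈ 1.0012, ∠ ≈ 2.86°
zero (1 + j5·0.005) = 1 + j0.025 → |·| ≈ 1.0003, ∠ ≈ 1.43°
pole (1 + j5·0.04) = 1 + j0.2 → |·| ≈ 1.0198, ∠ ≈ 11.31°
pole (1 + j5·0.004) = 1 + j0.02 → |·| ≈ 1.0002, ∠ ≈ 1.15°
|G| = 6.4 · 1.0012 · 1.0003 / (1.0198 · 1.0002) ≈ 6.2839

6.28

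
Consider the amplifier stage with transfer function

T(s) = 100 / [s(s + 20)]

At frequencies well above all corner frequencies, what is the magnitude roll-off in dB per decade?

Each pole contributes −20 dB/decade at high frequency; each zero contributes +20 dB/decade.
Net: 0 zero(s) − 2 pole(s) → -40 dB/decade.

-40 dB/decade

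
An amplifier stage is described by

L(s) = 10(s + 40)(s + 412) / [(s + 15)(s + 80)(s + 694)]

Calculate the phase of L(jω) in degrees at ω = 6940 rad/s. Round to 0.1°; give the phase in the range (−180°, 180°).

-87.2°

At s = jω = j6940:
zero (s+40): 40 + j6940 → |·| = √(40²+6940²) = √48165200 ≈ 6940.1, ∠ = arctan(6940/40) ≈ 89.67°
zero (s+412): 412 + j6940 → |·| = √(412²+6940²) = √48333344 ≈ 6952.2, ∠ = arctan(6940/412) ≈ 86.60°
pole (s+15): 15 + j6940 → |·| = √(15²+6940²) = √48163825 ≈ 6940, ∠ = arctan(6940/15) ≈ 89.88°
pole (s+80): 80 + j6940 → |·| = √(80²+6940²) = √48170000 ≈ 6940.5, ∠ = arctan(6940/80) ≈ 89.34°
pole (s+694): 694 + j6940 → |·| = √(694²+6940²) = √48645236 ≈ 6974.6, ∠ = arctan(6940/694) ≈ 84.29°
∠L = 176.27° − 263.51° = -87.24°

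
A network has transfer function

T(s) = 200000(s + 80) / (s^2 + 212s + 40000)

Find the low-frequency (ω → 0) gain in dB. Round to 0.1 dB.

T(0) = 200000·80 / 40000 = 400
20 log₁₀(400) ≈ 52.04 dB

52.0 dB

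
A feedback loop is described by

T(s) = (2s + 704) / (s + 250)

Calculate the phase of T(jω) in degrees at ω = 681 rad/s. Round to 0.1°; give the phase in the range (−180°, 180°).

-7.2°

Substitute s = j681:
Numerator: 2(j681) + 704 = 704 + j1362
Denominator: (j681) + 250 = 250 + j681
|N| = √(704² + 1362²) ≈ 1533.2, ∠N ≈ 62.67°
|D| = √(250² + 681²) ≈ 725.44, ∠D ≈ 69.84°
∠T = 62.67° − 69.84° = -7.17°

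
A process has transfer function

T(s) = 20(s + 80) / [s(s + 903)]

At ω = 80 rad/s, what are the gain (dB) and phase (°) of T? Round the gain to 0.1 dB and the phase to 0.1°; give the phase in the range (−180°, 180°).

-30.1 dB, -50.1°

At s = jω = j80:
zero (s+80): 80 + j80 → |·| = √(80²+80²) = √12800 ≈ 113.14, ∠ = arctan(80/80) ≈ 45.00°
pole (s+903): 903 + j80 → |·| = √(903²+80²) = √821809 ≈ 906.54, ∠ = arctan(80/903) ≈ 5.06°
pole at origin: |s| = 80, ∠ = 90.00° (in denominator)
|T| = 20 · 113.14 / 72523 ≈ 0.031201
Gain = 20 log₁₀(0.031201) ≈ -30.12 dB
∠T = 45.00° − 95.06° = -50.06°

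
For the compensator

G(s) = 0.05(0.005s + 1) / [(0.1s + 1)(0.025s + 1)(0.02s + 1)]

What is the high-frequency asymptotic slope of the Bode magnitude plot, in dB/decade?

Each pole contributes −20 dB/decade at high frequency; each zero contributes +20 dB/decade.
Net: 1 zero(s) − 3 pole(s) → -40 dB/decade.

-40 dB/decade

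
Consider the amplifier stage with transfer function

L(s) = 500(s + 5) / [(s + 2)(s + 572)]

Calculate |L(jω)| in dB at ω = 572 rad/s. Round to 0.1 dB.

-4.2 dB

At s = jω = j572:
zero (s+5): 5 + j572 → |·| = √(5²+572²) = √327209 ≈ 572.02, ∠ = arctan(572/5) ≈ 89.50°
pole (s+2): 2 + j572 → |·| = √(2²+572²) = √327188 ≈ 572, ∠ = arctan(572/2) ≈ 89.80°
pole (s+572): 572 + j572 → |·| = √(572²+572²) = √654368 ≈ 808.93, ∠ = arctan(572/572) ≈ 45.00°
|L| = 500 · 572.02 / 4.6271e+05 ≈ 0.61812
Gain = 20 log₁₀(0.61812) ≈ -4.18 dB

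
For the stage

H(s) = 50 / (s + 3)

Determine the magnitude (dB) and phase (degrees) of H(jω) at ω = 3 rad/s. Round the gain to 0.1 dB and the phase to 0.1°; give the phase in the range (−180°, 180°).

21.4 dB, -45.0°

At s = jω = j3:
pole (s+3): 3 + j3 → |·| = √(3²+3²) = √18 ≈ 4.2426, ∠ = arctan(3/3) ≈ 45.00°
|H| = 50 / 4.2426 ≈ 11.785
Gain = 20 log₁₀(11.785) ≈ 21.43 dB
∠H = 0.00° − 45.00° = -45.00°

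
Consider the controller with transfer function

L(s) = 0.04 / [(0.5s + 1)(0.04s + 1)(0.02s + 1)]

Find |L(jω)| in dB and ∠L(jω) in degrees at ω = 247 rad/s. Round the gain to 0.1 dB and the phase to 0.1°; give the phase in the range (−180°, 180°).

-103.8 dB, 107.7°

At ω = 247 rad/s:
pole (1 + j247·0.5) = 1 + j123.5 → |·| ≈ 123.5, ∠ ≈ 89.54°
pole (1 + j247·0.04) = 1 + j9.88 → |·| ≈ 9.9305, ∠ ≈ 84.22°
pole (1 + j247·0.02) = 1 + j4.94 → |·| ≈ 5.0402, ∠ ≈ 78.56°
|L| = 0.04 · 1 / (123.5 · 9.9305 · 5.0402) ≈ 6.471e-06
Gain = 20 log₁₀(6.471e-06) ≈ -103.78 dB
∠L = (0°) − (89.54° + 84.22° + 78.56°) = -252.32° ≡ 107.68° (principal value)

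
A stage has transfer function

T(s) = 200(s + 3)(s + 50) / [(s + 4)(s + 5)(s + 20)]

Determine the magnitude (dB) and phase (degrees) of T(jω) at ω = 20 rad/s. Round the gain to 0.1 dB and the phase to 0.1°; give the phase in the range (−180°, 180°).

25.3 dB, -96.4°

At s = jω = j20:
zero (s+3): 3 + j20 → |·| = √(3²+20²) = √409 ≈ 20.224, ∠ = arctan(20/3) ≈ 81.47°
zero (s+50): 50 + j20 → |·| = √(50²+20²) = √2900 ≈ 53.852, ∠ = arctan(20/50) ≈ 21.80°
pole (s+4): 4 + j20 → |·| = √(4²+20²) = √416 ≈ 20.396, ∠ = arctan(20/4) ≈ 78.69°
pole (s+5): 5 + j20 → |·| = √(5²+20²) = √425 ≈ 20.616, ∠ = arctan(20/5) ≈ 75.96°
pole (s+20): 20 + j20 → |·| = √(20²+20²) = √800 ≈ 28.284, ∠ = arctan(20/20) ≈ 45.00°
|T| = 200 · 1089.1 / 11893 ≈ 18.315
Gain = 20 log₁₀(18.315) ≈ 25.26 dB
∠T = 103.27° − 199.65° = -96.38°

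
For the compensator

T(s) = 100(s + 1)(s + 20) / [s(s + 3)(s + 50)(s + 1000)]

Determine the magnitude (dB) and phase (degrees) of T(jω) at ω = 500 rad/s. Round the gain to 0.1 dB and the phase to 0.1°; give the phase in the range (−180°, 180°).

At s = jω = j500:
zero (s+1): 1 + j500 → |·| = √(1²+500²) = √250001 ≈ 500, ∠ = arctan(500/1) ≈ 89.89°
zero (s+20): 20 + j500 → |·| = √(20²+500²) = √250400 ≈ 500.4, ∠ = arctan(500/20) ≈ 87.71°
pole (s+3): 3 + j500 → |·| = √(3²+500²) = √250009 ≈ 500.01, ∠ = arctan(500/3) ≈ 89.66°
pole (s+50): 50 + j500 → |·| = √(50²+500²) = √252500 ≈ 502.49, ∠ = arctan(500/50) ≈ 84.29°
pole (s+1000): 1000 + j500 → |·| = √(1000²+500²) = √1250000 ≈ 1118, ∠ = arctan(500/1000) ≈ 26.57°
pole at origin: |s| = 500, ∠ = 90.00° (in denominator)
|T| = 100 · 2.502e+05 / 1.4045e+11 ≈ 0.00017814
Gain = 20 log₁₀(0.00017814) ≈ -74.98 dB
∠T = 177.60° − 290.52° = -112.92°

-75.0 dB, -112.9°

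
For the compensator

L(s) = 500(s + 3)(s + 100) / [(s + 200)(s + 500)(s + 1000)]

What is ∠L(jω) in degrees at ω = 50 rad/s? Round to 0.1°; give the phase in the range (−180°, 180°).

90.5°

At s = jω = j50:
zero (s+3): 3 + j50 → |·| = √(3²+50²) = √2509 ≈ 50.09, ∠ = arctan(50/3) ≈ 86.57°
zero (s+100): 100 + j50 → |·| = √(100²+50²) = √12500 ≈ 111.8, ∠ = arctan(50/100) ≈ 26.57°
pole (s+200): 200 + j50 → |·| = √(200²+50²) = √42500 ≈ 206.16, ∠ = arctan(50/200) ≈ 14.04°
pole (s+500): 500 + j50 → |·| = √(500²+50²) = √252500 ≈ 502.49, ∠ = arctan(50/500) ≈ 5.71°
pole (s+1000): 1000 + j50 → |·| = √(1000²+50²) = √1002500 ≈ 1001.2, ∠ = arctan(50/1000) ≈ 2.86°
∠L = 113.14° − 22.61° = 90.53°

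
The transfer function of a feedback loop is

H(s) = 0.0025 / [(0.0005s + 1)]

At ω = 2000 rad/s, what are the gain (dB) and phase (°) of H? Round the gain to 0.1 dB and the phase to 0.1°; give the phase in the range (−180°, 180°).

At ω = 2000 rad/s:
pole (1 + j2000·0.0005) = 1 + j1 → |·| ≈ 1.4142, ∠ ≈ 45.00°
|H| = 0.0025 · 1 / (1.4142) ≈ 0.0017678
Gain = 20 log₁₀(0.0017678) ≈ -55.05 dB
∠H = (0°) − (45.00°) = -45.00°

-55.1 dB, -45.0°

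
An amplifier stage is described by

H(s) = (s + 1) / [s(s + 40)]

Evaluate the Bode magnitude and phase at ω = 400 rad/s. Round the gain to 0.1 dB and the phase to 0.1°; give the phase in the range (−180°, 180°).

-52.1 dB, -84.4°

At s = jω = j400:
zero (s+1): 1 + j400 → |·| = √(1²+400²) = √160001 ≈ 400, ∠ = arctan(400/1) ≈ 89.86°
pole (s+40): 40 + j400 → |·| = √(40²+400²) = √161600 ≈ 402, ∠ = arctan(400/40) ≈ 84.29°
pole at origin: |s| = 400, ∠ = 90.00° (in denominator)
|H| = 1 · 400 / 1.608e+05 ≈ 0.0024876
Gain = 20 log₁₀(0.0024876) ≈ -52.08 dB
∠H = 89.86° − 174.29° = -84.43°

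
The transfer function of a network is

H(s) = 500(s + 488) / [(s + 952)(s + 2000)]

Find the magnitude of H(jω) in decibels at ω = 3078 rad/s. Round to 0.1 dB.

-17.6 dB

At s = jω = j3078:
zero (s+488): 488 + j3078 → |·| = √(488²+3078²) = √9712228 ≈ 3116.4, ∠ = arctan(3078/488) ≈ 80.99°
pole (s+952): 952 + j3078 → |·| = √(952²+3078²) = √10380388 ≈ 3221.9, ∠ = arctan(3078/952) ≈ 72.81°
pole (s+2000): 2000 + j3078 → |·| = √(2000²+3078²) = √13474084 ≈ 3670.7, ∠ = arctan(3078/2000) ≈ 56.99°
|H| = 500 · 3116.4 / 1.1827e+07 ≈ 0.13175
Gain = 20 log₁₀(0.13175) ≈ -17.60 dB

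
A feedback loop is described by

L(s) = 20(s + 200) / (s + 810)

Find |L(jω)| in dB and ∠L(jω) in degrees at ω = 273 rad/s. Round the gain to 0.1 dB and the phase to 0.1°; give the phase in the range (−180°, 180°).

At s = jω = j273:
zero (s+200): 200 + j273 → |·| = √(200²+273²) = √114529 ≈ 338.42, ∠ = arctan(273/200) ≈ 53.77°
pole (s+810): 810 + j273 → |·| = √(810²+273²) = √730629 ≈ 854.77, ∠ = arctan(273/810) ≈ 18.63°
|L| = 20 · 338.42 / 854.77 ≈ 7.9184
Gain = 20 log₁₀(7.9184) ≈ 17.97 dB
∠L = 53.77° − 18.63° = 35.14°

18.0 dB, 35.1°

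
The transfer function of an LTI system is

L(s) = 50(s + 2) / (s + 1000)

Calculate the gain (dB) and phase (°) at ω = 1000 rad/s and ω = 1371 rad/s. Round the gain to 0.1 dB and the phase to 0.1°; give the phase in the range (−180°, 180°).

At s = jω = j1000:
zero (s+2): 2 + j1000 → |·| = √(2²+1000²) = √1000004 ≈ 1000, ∠ = arctan(1000/2) ≈ 89.89°
pole (s+1000): 1000 + j1000 → |·| = √(1000²+1000²) = √2000000 ≈ 1414.2, ∠ = arctan(1000/1000) ≈ 45.00°
|L| = 50 · 1000 / 1414.2 ≈ 35.356
Gain = 20 log₁₀(35.356) ≈ 30.97 dB
∠L = 89.89° − 45.00° = 44.89°

At s = jω = j1371:
zero (s+2): 2 + j1371 → |·| = √(2²+1371²) = √1879645 ≈ 1371, ∠ = arctan(1371/2) ≈ 89.92°
pole (s+1000): 1000 + j1371 → |·| = √(1000²+1371²) = √2879641 ≈ 1697, ∠ = arctan(1371/1000) ≈ 53.89°
|L| = 50 · 1371 / 1697 ≈ 40.395
Gain = 20 log₁₀(40.395) ≈ 32.13 dB
∠L = 89.92° − 53.89° = 36.03°

ω = 1000: 31.0 dB, 44.9°; ω = 1371: 32.1 dB, 36.0°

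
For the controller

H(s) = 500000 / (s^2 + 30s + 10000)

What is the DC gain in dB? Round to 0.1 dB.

H(0) = 500000 / 10000 = 50
20 log₁₀(50) ≈ 33.98 dB

34.0 dB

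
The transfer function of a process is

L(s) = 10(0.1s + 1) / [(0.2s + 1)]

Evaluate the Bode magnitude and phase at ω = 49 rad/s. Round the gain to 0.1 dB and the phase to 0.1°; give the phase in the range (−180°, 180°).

14.1 dB, -5.7°

At ω = 49 rad/s:
zero (1 + j49·0.1) = 1 + j4.9 → |·| ≈ 5.001, ∠ ≈ 78.47°
pole (1 + j49·0.2) = 1 + j9.8 → |·| ≈ 9.8509, ∠ ≈ 84.17°
|L| = 10 · 5.001 / (9.8509) ≈ 5.0767
Gain = 20 log₁₀(5.0767) ≈ 14.11 dB
∠L = (78.47°) − (84.17°) = -5.70°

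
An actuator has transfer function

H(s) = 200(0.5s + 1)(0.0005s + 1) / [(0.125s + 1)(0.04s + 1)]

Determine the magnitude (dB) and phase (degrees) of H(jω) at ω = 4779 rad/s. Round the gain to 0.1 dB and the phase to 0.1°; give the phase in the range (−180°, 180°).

20.7 dB, -22.3°

At ω = 4779 rad/s:
zero (1 + j4779·0.5) = 1 + j2389.5 → |·| ≈ 2389.5, ∠ ≈ 89.98°
zero (1 + j4779·0.0005) = 1 + j2.3895 → |·| ≈ 2.5903, ∠ ≈ 67.29°
pole (1 + j4779·0.125) = 1 + j597.375 → |·| ≈ 597.38, ∠ ≈ 89.90°
pole (1 + j4779·0.04) = 1 + j191.16 → |·| ≈ 191.16, ∠ ≈ 89.70°
|H| = 200 · 2389.5 · 2.5903 / (597.38 · 191.16) ≈ 10.84
Gain = 20 log₁₀(10.84) ≈ 20.70 dB
∠H = (89.98° + 67.29°) − (89.90° + 89.70°) = -22.33°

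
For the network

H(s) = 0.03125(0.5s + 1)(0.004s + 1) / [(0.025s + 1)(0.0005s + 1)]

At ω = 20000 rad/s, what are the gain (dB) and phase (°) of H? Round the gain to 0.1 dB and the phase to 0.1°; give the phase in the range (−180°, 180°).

13.9 dB, 5.1°

At ω = 20000 rad/s:
zero (1 + j20000·0.5) = 1 + j10000 → |·| ≈ 10000, ∠ ≈ 89.99°
zero (1 + j20000·0.004) = 1 + j80 → |·| ≈ 80.006, ∠ ≈ 89.28°
pole (1 + j20000·0.025) = 1 + j500 → |·| ≈ 500, ∠ ≈ 89.89°
pole (1 + j20000·0.0005) = 1 + j10 → |·| ≈ 10.05, ∠ ≈ 84.29°
|H| = 0.03125 · 10000 · 80.006 / (500 · 10.05) ≈ 4.9755
Gain = 20 log₁₀(4.9755) ≈ 13.94 dB
∠H = (89.99° + 89.28°) − (89.89° + 84.29°) = 5.09°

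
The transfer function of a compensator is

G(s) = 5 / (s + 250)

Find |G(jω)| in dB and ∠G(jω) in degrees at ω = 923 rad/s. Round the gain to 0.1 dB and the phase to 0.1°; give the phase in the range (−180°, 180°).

-45.6 dB, -74.8°

At s = jω = j923:
pole (s+250): 250 + j923 → |·| = √(250²+923²) = √914429 ≈ 956.26, ∠ = arctan(923/250) ≈ 74.84°
|G| = 5 / 956.26 ≈ 0.0052287
Gain = 20 log₁₀(0.0052287) ≈ -45.63 dB
∠G = 0.00° − 74.84° = -74.84°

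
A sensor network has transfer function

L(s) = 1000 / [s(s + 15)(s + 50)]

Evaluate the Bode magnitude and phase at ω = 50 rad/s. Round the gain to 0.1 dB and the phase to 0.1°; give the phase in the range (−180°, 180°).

At s = jω = j50:
pole (s+15): 15 + j50 → |·| = √(15²+50²) = √2725 ≈ 52.202, ∠ = arctan(50/15) ≈ 73.30°
pole (s+50): 50 + j50 → |·| = √(50²+50²) = √5000 ≈ 70.711, ∠ = arctan(50/50) ≈ 45.00°
pole at origin: |s| = 50, ∠ = 90.00° (in denominator)
|L| = 1000 / 1.8456e+05 ≈ 0.0054183
Gain = 20 log₁₀(0.0054183) ≈ -45.32 dB
∠L = 0.00° − 208.30° = -208.30° ≡ 151.70° (principal value)

-45.3 dB, 151.7°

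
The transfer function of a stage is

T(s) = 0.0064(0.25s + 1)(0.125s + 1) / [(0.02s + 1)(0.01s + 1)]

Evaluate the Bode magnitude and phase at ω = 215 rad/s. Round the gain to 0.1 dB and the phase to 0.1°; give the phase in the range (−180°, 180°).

-1.1 dB, 34.8°

At ω = 215 rad/s:
zero (1 + j215·0.25) = 1 + j53.75 → |·| ≈ 53.759, ∠ ≈ 88.93°
zero (1 + j215·0.125) = 1 + j26.875 → |·| ≈ 26.894, ∠ ≈ 87.87°
pole (1 + j215·0.02) = 1 + j4.3 → |·| ≈ 4.4147, ∠ ≈ 76.91°
pole (1 + j215·0.01) = 1 + j2.15 → |·| ≈ 2.3712, ∠ ≈ 65.06°
|T| = 0.0064 · 53.759 · 26.894 / (4.4147 · 2.3712) ≈ 0.88393
Gain = 20 log₁₀(0.88393) ≈ -1.07 dB
∠T = (88.93° + 87.87°) − (76.91° + 65.06°) = 34.83°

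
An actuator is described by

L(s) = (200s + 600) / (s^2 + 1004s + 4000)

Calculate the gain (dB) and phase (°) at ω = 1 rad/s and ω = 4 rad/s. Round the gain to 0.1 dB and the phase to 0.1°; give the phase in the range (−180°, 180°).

ω = 1: -16.3 dB, 4.3°; ω = 4: -15.1 dB, 7.9°

Substitute s = j1:
Numerator: 200(j1) + 600 = 600 + j200
Denominator: (j1)^2 + 1004(j1) + 4000 = 3999 + j1004
|N| = √(600² + 200²) ≈ 632.46, ∠N ≈ 18.43°
|D| = √(3999² + 1004²) ≈ 4123.1, ∠D ≈ 14.09°
|L| = 632.46 / 4123.1 ≈ 0.15339
Gain = 20 log₁₀(0.15339) ≈ -16.28 dB
∠L = 18.43° − 14.09° = 4.34°

Substitute s = j4:
Numerator: 200(j4) + 600 = 600 + j800
Denominator: (j4)^2 + 1004(j4) + 4000 = 3984 + j4016
|N| = √(600² + 800²) ≈ 1000, ∠N ≈ 53.13°
|D| = √(3984² + 4016²) ≈ 5656.9, ∠D ≈ 45.23°
|L| = 1000 / 5656.9 ≈ 0.17678
Gain = 20 log₁₀(0.17678) ≈ -15.05 dB
∠L = 53.13° − 45.23° = 7.90°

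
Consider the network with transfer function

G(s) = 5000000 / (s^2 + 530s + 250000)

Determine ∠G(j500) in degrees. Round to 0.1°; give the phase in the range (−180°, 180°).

-90.0°

At s = jω = j500:
quadratic: (j500)² + 530·j500 + 250000 = 0 + j265000 → |·| ≈ 2.65e+05, ∠ ≈ 90.00°
∠G = 0.00° − 90.00° = -90.00°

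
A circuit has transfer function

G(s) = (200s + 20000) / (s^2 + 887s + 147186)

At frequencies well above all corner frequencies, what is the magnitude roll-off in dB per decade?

-20 dB/decade

Each pole contributes −20 dB/decade at high frequency; each zero contributes +20 dB/decade.
Net: 1 zero(s) − 2 pole(s) → -20 dB/decade.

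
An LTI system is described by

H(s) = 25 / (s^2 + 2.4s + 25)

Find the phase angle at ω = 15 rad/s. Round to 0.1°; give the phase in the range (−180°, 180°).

-169.8°

At s = jω = j15:
quadratic: (j15)² + 2.4·j15 + 25 = -200 + j36 → |·| ≈ 203.21, ∠ ≈ 169.80°
∠H = 0.00° − 169.80° = -169.80°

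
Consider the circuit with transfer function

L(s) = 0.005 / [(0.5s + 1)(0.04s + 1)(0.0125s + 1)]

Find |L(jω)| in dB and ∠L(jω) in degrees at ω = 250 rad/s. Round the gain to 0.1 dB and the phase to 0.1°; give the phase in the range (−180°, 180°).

At ω = 250 rad/s:
pole (1 + j250·0.5) = 1 + j125 → |·| ≈ 125, ∠ ≈ 89.54°
pole (1 + j250·0.04) = 1 + j10 → |·| ≈ 10.05, ∠ ≈ 84.29°
pole (1 + j250·0.0125) = 1 + j3.125 → |·| ≈ 3.2811, ∠ ≈ 72.26°
|L| = 0.005 · 1 / (125 · 10.05 · 3.2811) ≈ 1.213e-06
Gain = 20 log₁₀(1.213e-06) ≈ -118.32 dB
∠L = (0°) − (89.54° + 84.29° + 72.26°) = -246.09° ≡ 113.91° (principal value)

-118.3 dB, 113.9°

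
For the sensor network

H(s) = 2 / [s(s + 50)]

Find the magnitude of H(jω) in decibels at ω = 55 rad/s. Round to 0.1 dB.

-66.2 dB

At s = jω = j55:
pole (s+50): 50 + j55 → |·| = √(50²+55²) = √5525 ≈ 74.33, ∠ = arctan(55/50) ≈ 47.73°
pole at origin: |s| = 55, ∠ = 90.00° (in denominator)
|H| = 2 / 4088.2 ≈ 0.00048921
Gain = 20 log₁₀(0.00048921) ≈ -66.21 dB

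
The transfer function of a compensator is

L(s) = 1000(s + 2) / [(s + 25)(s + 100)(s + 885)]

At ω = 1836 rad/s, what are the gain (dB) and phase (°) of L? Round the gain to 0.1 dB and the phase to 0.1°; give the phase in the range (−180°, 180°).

-71.5 dB, -150.4°

At s = jω = j1836:
zero (s+2): 2 + j1836 → |·| = √(2²+1836²) = √3370900 ≈ 1836, ∠ = arctan(1836/2) ≈ 89.94°
pole (s+25): 25 + j1836 → |·| = √(25²+1836²) = √3371521 ≈ 1836.2, ∠ = arctan(1836/25) ≈ 89.22°
pole (s+100): 100 + j1836 → |·| = √(100²+1836²) = √3380896 ≈ 1838.7, ∠ = arctan(1836/100) ≈ 86.88°
pole (s+885): 885 + j1836 → |·| = √(885²+1836²) = √4154121 ≈ 2038.2, ∠ = arctan(1836/885) ≈ 64.26°
|L| = 1000 · 1836 / 6.8814e+09 ≈ 0.00026681
Gain = 20 log₁₀(0.00026681) ≈ -71.48 dB
∠L = 89.94° − 240.36° = -150.42°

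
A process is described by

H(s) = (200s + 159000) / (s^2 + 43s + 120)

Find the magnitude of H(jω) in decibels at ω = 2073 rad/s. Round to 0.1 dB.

Substitute s = j2073:
Numerator: 200(j2073) + 159000 = 159000 + j414600
Denominator: (j2073)^2 + 43(j2073) + 120 = -4297209 + j89139
|N| = √(159000² + 414600²) ≈ 4.4404e+05, ∠N ≈ 69.02°
|D| = √(4297209² + 89139²) ≈ 4.2981e+06, ∠D ≈ 178.81°
|H| = 4.4404e+05 / 4.2981e+06 ≈ 0.10331
Gain = 20 log₁₀(0.10331) ≈ -19.72 dB

-19.7 dB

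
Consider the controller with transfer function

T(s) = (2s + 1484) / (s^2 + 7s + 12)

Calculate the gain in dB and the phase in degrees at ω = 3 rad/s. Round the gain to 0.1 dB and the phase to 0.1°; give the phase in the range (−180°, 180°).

Substitute s = j3:
Numerator: 2(j3) + 1484 = 1484 + j6
Denominator: (j3)^2 + 7(j3) + 12 = 3 + j21
|N| = √(1484² + 6²) ≈ 1484, ∠N ≈ 0.23°
|D| = √(3² + 21²) ≈ 21.213, ∠D ≈ 81.87°
|T| = 1484 / 21.213 ≈ 69.957
Gain = 20 log₁₀(69.957) ≈ 36.90 dB
∠T = 0.23° − 81.87° = -81.64°

36.9 dB, -81.6°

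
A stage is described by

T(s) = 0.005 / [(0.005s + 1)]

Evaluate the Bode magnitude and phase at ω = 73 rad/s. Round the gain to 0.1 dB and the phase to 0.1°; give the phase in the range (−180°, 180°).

-46.6 dB, -20.1°

At ω = 73 rad/s:
pole (1 + j73·0.005) = 1 + j0.365 → |·| ≈ 1.0645, ∠ ≈ 20.05°
|T| = 0.005 · 1 / (1.0645) ≈ 0.004697
Gain = 20 log₁₀(0.004697) ≈ -46.56 dB
∠T = (0°) − (20.05°) = -20.05°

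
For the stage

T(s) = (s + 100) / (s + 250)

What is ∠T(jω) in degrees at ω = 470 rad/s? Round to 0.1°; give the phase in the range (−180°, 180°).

16.0°

At s = jω = j470:
zero (s+100): 100 + j470 → |·| = √(100²+470²) = √230900 ≈ 480.52, ∠ = arctan(470/100) ≈ 77.99°
pole (s+250): 250 + j470 → |·| = √(250²+470²) = √283400 ≈ 532.35, ∠ = arctan(470/250) ≈ 61.99°
∠T = 77.99° − 61.99° = 16.00°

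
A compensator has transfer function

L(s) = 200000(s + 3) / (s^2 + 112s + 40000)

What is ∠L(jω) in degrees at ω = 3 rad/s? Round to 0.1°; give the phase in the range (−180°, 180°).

At s = jω = j3:
zero (s+3): 3 + j3 → |·| = √(3²+3²) = √18 ≈ 4.2426, ∠ = arctan(3/3) ≈ 45.00°
quadratic: (j3)² + 112·j3 + 40000 = 39991 + j336 → |·| ≈ 39992, ∠ ≈ 0.48°
∠L = 45.00° − 0.48° = 44.52°

44.5°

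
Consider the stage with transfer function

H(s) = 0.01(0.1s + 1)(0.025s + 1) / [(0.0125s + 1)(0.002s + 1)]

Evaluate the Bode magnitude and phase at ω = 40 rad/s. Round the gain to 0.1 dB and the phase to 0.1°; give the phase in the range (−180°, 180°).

At ω = 40 rad/s:
zero (1 + j40·0.1) = 1 + j4 → |·| ≈ 4.1231, ∠ ≈ 75.96°
zero (1 + j40·0.025) = 1 + j1 → |·| ≈ 1.4142, ∠ ≈ 45.00°
pole (1 + j40·0.0125) = 1 + j0.5 → |·| ≈ 1.118, ∠ ≈ 26.57°
pole (1 + j40·0.002) = 1 + j0.08 → |·| ≈ 1.0032, ∠ ≈ 4.57°
|H| = 0.01 · 4.1231 · 1.4142 / (1.118 · 1.0032) ≈ 0.051988
Gain = 20 log₁₀(0.051988) ≈ -25.68 dB
∠H = (75.96° + 45.00°) − (26.57° + 4.57°) = 89.82°

-25.7 dB, 89.8°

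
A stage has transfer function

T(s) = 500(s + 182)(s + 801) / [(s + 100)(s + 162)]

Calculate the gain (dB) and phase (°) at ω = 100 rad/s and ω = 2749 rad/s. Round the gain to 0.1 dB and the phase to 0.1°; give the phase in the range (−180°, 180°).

ω = 100: 69.9 dB, -40.8°; ω = 2749: 54.3 dB, -14.6°

At s = jω = j100:
zero (s+182): 182 + j100 → |·| = √(182²+100²) = √43124 ≈ 207.66, ∠ = arctan(100/182) ≈ 28.79°
zero (s+801): 801 + j100 → |·| = √(801²+100²) = √651601 ≈ 807.22, ∠ = arctan(100/801) ≈ 7.12°
pole (s+100): 100 + j100 → |·| = √(100²+100²) = √20000 ≈ 141.42, ∠ = arctan(100/100) ≈ 45.00°
pole (s+162): 162 + j100 → |·| = √(162²+100²) = √36244 ≈ 190.38, ∠ = arctan(100/162) ≈ 31.69°
|T| = 500 · 1.6763e+05 / 26924 ≈ 3113
Gain = 20 log₁₀(3113) ≈ 69.86 dB
∠T = 35.91° − 76.69° = -40.78°

At s = jω = j2749:
zero (s+182): 182 + j2749 → |·| = √(182²+2749²) = √7590125 ≈ 2755, ∠ = arctan(2749/182) ≈ 86.21°
zero (s+801): 801 + j2749 → |·| = √(801²+2749²) = √8198602 ≈ 2863.3, ∠ = arctan(2749/801) ≈ 73.76°
pole (s+100): 100 + j2749 → |·| = √(100²+2749²) = √7567001 ≈ 2750.8, ∠ = arctan(2749/100) ≈ 87.92°
pole (s+162): 162 + j2749 → |·| = √(162²+2749²) = √7583245 ≈ 2753.8, ∠ = arctan(2749/162) ≈ 86.63°
|T| = 500 · 7.8884e+06 / 7.5752e+06 ≈ 520.67
Gain = 20 log₁₀(520.67) ≈ 54.33 dB
∠T = 159.97° − 174.55° = -14.58°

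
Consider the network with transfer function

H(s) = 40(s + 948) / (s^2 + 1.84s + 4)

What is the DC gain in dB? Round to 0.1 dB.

79.5 dB

H(0) = 40·948 / 4 = 9480
20 log₁₀(9480) ≈ 79.54 dB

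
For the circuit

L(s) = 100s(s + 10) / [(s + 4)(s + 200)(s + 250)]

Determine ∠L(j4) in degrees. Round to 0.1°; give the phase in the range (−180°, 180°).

At s = jω = j4:
zero (s+10): 10 + j4 → |·| = √(10²+4²) = √116 ≈ 10.77, ∠ = arctan(4/10) ≈ 21.80°
zero at origin: s = j4 → |·| = 4, ∠ = 90.00°
pole (s+4): 4 + j4 → |·| = √(4²+4²) = √32 ≈ 5.6569, ∠ = arctan(4/4) ≈ 45.00°
pole (s+200): 200 + j4 → |·| = √(200²+4²) = √40016 ≈ 200.04, ∠ = arctan(4/200) ≈ 1.15°
pole (s+250): 250 + j4 → |·| = √(250²+4²) = √62516 ≈ 250.03, ∠ = arctan(4/250) ≈ 0.92°
∠L = 111.80° − 47.07° = 64.73°

64.7°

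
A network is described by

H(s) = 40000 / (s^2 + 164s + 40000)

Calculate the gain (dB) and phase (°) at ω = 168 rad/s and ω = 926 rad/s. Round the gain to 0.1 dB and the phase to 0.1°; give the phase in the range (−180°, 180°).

At s = jω = j168:
quadratic: (j168)² + 164·j168 + 40000 = 11776 + j27552 → |·| ≈ 29963, ∠ ≈ 66.86°
|H| = 40000 / 29963 ≈ 1.335
Gain = 20 log₁₀(1.335) ≈ 2.51 dB
∠H = 0.00° − 66.86° = -66.86°

At s = jω = j926:
quadratic: (j926)² + 164·j926 + 40000 = -817476 + j151864 → |·| ≈ 8.3146e+05, ∠ ≈ 169.48°
|H| = 40000 / 8.3146e+05 ≈ 0.048108
Gain = 20 log₁₀(0.048108) ≈ -26.36 dB
∠H = 0.00° − 169.48° = -169.48°

ω = 168: 2.5 dB, -66.9°; ω = 926: -26.4 dB, -169.5°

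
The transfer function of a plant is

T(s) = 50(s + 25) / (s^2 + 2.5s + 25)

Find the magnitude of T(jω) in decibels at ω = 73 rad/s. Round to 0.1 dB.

-2.8 dB

At s = jω = j73:
zero (s+25): 25 + j73 → |·| = √(25²+73²) = √5954 ≈ 77.162, ∠ = arctan(73/25) ≈ 71.10°
quadratic: (j73)² + 2.5·j73 + 25 = -5304 + j182.5 → |·| ≈ 5307.1, ∠ ≈ 178.03°
|T| = 50 · 77.162 / 5307.1 ≈ 0.72697
Gain = 20 log₁₀(0.72697) ≈ -2.77 dB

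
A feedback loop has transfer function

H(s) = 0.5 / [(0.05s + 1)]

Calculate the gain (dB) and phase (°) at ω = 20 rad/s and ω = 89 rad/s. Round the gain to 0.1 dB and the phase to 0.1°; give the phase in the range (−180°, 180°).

At ω = 20 rad/s:
pole (1 + j20·0.05) = 1 + j1 → |·| ≈ 1.4142, ∠ ≈ 45.00°
|H| = 0.5 · 1 / (1.4142) ≈ 0.35356
Gain = 20 log₁₀(0.35356) ≈ -9.03 dB
∠H = (0°) − (45.00°) = -45.00°

At ω = 89 rad/s:
pole (1 + j89·0.05) = 1 + j4.45 → |·| ≈ 4.561, ∠ ≈ 77.33°
|H| = 0.5 · 1 / (4.561) ≈ 0.10963
Gain = 20 log₁₀(0.10963) ≈ -19.20 dB
∠H = (0°) − (77.33°) = -77.33°

ω = 20: -9.0 dB, -45.0°; ω = 89: -19.2 dB, -77.3°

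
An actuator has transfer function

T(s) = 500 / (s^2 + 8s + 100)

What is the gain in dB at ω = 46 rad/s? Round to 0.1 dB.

-12.3 dB

At s = jω = j46:
quadratic: (j46)² + 8·j46 + 100 = -2016 + j368 → |·| ≈ 2049.3, ∠ ≈ 169.66°
|T| = 500 / 2049.3 ≈ 0.24399
Gain = 20 log₁₀(0.24399) ≈ -12.25 dB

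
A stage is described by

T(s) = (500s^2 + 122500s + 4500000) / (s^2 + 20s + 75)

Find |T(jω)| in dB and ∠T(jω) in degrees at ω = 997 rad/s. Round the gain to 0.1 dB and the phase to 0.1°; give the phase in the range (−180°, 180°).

Substitute s = j997:
Numerator: 500(j997)^2 + 122500(j997) + 4500000 = -492504500 + j122132500
Denominator: (j997)^2 + 20(j997) + 75 = -993934 + j19940
|N| = √(492504500² + 122132500²) ≈ 5.0742e+08, ∠N ≈ 166.07°
|D| = √(993934² + 19940²) ≈ 9.9413e+05, ∠D ≈ 178.85°
|T| = 5.0742e+08 / 9.9413e+05 ≈ 510.42
Gain = 20 log₁₀(510.42) ≈ 54.16 dB
∠T = 166.07° − 178.85° = -12.78°

54.2 dB, -12.8°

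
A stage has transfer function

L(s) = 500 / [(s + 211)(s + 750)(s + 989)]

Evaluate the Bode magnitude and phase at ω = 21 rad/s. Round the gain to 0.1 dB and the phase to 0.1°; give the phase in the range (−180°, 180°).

At s = jω = j21:
pole (s+211): 211 + j21 → |·| = √(211²+21²) = √44962 ≈ 212.04, ∠ = arctan(21/211) ≈ 5.68°
pole (s+750): 750 + j21 → |·| = √(750²+21²) = √562941 ≈ 750.29, ∠ = arctan(21/750) ≈ 1.60°
pole (s+989): 989 + j21 → |·| = √(989²+21²) = √978562 ≈ 989.22, ∠ = arctan(21/989) ≈ 1.22°
|L| = 500 / 1.5738e+08 ≈ 3.177e-06
Gain = 20 log₁₀(3.177e-06) ≈ -109.96 dB
∠L = 0.00° − 8.50° = -8.50°

-110.0 dB, -8.5°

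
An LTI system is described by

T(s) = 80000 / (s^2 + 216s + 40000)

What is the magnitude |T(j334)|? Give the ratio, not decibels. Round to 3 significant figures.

0.787

At s = jω = j334:
quadratic: (j334)² + 216·j334 + 40000 = -71556 + j72144 → |·| ≈ 1.0161e+05, ∠ ≈ 134.77°
|T| = 80000 / 1.0161e+05 ≈ 0.78732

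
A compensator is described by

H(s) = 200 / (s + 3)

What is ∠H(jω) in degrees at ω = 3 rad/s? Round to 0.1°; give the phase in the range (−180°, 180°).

Substitute s = j3:
Numerator: 200 = 200 + j0
Denominator: (j3) + 3 = 3 + j3
|N| = √(200² + 0²) ≈ 200, ∠N ≈ 0.00°
|D| = √(3² + 3²) ≈ 4.2426, ∠D ≈ 45.00°
∠H = 0.00° − 45.00° = -45.00°

-45.0°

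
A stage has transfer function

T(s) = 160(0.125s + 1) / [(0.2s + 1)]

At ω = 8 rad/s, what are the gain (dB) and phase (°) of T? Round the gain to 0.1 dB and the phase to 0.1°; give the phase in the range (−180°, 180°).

At ω = 8 rad/s:
zero (1 + j8·0.125) = 1 + j1 → |·| ≈ 1.4142, ∠ ≈ 45.00°
pole (1 + j8·0.2) = 1 + j1.6 → |·| ≈ 1.8868, ∠ ≈ 57.99°
|T| = 160 · 1.4142 / (1.8868) ≈ 119.92
Gain = 20 log₁₀(119.92) ≈ 41.58 dB
∠T = (45.00°) − (57.99°) = -12.99°

41.6 dB, -13.0°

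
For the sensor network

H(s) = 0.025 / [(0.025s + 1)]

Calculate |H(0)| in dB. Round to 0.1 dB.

H(0) = 0.025 · 1 / 1 = 0.025
20 log₁₀(0.025) ≈ -32.04 dB

-32.0 dB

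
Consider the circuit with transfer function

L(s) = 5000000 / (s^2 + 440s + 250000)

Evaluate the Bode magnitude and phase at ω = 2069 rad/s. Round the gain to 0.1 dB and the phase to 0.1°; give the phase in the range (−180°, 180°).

1.7 dB, -167.3°

At s = jω = j2069:
quadratic: (j2069)² + 440·j2069 + 250000 = -4030761 + j910360 → |·| ≈ 4.1323e+06, ∠ ≈ 167.27°
|L| = 5000000 / 4.1323e+06 ≈ 1.21
Gain = 20 log₁₀(1.21) ≈ 1.66 dB
∠L = 0.00° − 167.27° = -167.27°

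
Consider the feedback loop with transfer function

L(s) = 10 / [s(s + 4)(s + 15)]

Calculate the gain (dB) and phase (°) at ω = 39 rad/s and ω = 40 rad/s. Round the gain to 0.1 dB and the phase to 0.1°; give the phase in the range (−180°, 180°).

ω = 39: -76.1 dB, 116.9°; ω = 40: -76.7 dB, 116.3°

At s = jω = j39:
pole (s+4): 4 + j39 → |·| = √(4²+39²) = √1537 ≈ 39.205, ∠ = arctan(39/4) ≈ 84.14°
pole (s+15): 15 + j39 → |·| = √(15²+39²) = √1746 ≈ 41.785, ∠ = arctan(39/15) ≈ 68.96°
pole at origin: |s| = 39, ∠ = 90.00° (in denominator)
|L| = 10 / 63889 ≈ 0.00015652
Gain = 20 log₁₀(0.00015652) ≈ -76.11 dB
∠L = 0.00° − 243.10° = -243.10° ≡ 116.90° (principal value)

At s = jω = j40:
pole (s+4): 4 + j40 → |·| = √(4²+40²) = √1616 ≈ 40.2, ∠ = arctan(40/4) ≈ 84.29°
pole (s+15): 15 + j40 → |·| = √(15²+40²) = √1825 ≈ 42.72, ∠ = arctan(40/15) ≈ 69.44°
pole at origin: |s| = 40, ∠ = 90.00° (in denominator)
|L| = 10 / 68694 ≈ 0.00014557
Gain = 20 log₁₀(0.00014557) ≈ -76.74 dB
∠L = 0.00° − 243.73° = -243.73° ≡ 116.27° (principal value)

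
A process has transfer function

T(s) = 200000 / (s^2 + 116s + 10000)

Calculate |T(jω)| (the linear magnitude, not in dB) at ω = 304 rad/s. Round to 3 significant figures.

At s = jω = j304:
quadratic: (j304)² + 116·j304 + 10000 = -82416 + j35264 → |·| ≈ 89643, ∠ ≈ 156.83°
|T| = 200000 / 89643 ≈ 2.2311

2.23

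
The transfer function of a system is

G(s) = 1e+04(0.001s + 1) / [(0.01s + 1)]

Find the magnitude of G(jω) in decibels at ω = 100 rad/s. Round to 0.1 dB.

At ω = 100 rad/s:
zero (1 + j100·0.001) = 1 + j0.1 → |·| ≈ 1.005, ∠ ≈ 5.71°
pole (1 + j100·0.01) = 1 + j1 → |·| ≈ 1.4142, ∠ ≈ 45.00°
|G| = 1e+04 · 1.005 / (1.4142) ≈ 7106.5
Gain = 20 log₁₀(7106.5) ≈ 77.03 dB

77.0 dB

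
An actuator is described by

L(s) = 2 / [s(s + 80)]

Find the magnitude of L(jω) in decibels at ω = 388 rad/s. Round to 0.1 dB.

At s = jω = j388:
pole (s+80): 80 + j388 → |·| = √(80²+388²) = √156944 ≈ 396.16, ∠ = arctan(388/80) ≈ 78.35°
pole at origin: |s| = 388, ∠ = 90.00° (in denominator)
|L| = 2 / 1.5371e+05 ≈ 1.3012e-05
Gain = 20 log₁₀(1.3012e-05) ≈ -97.71 dB

-97.7 dB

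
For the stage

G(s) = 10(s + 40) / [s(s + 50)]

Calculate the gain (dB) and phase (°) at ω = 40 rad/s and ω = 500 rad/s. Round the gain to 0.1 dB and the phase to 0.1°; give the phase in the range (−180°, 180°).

ω = 40: -13.1 dB, -83.7°; ω = 500: -34.0 dB, -88.9°

At s = jω = j40:
zero (s+40): 40 + j40 → |·| = √(40²+40²) = √3200 ≈ 56.569, ∠ = arctan(40/40) ≈ 45.00°
pole (s+50): 50 + j40 → |·| = √(50²+40²) = √4100 ≈ 64.031, ∠ = arctan(40/50) ≈ 38.66°
pole at origin: |s| = 40, ∠ = 90.00° (in denominator)
|G| = 10 · 56.569 / 2561.2 ≈ 0.22087
Gain = 20 log₁₀(0.22087) ≈ -13.12 dB
∠G = 45.00° − 128.66° = -83.66°

At s = jω = j500:
zero (s+40): 40 + j500 → |·| = √(40²+500²) = √251600 ≈ 501.6, ∠ = arctan(500/40) ≈ 85.43°
pole (s+50): 50 + j500 → |·| = √(50²+500²) = √252500 ≈ 502.49, ∠ = arctan(500/50) ≈ 84.29°
pole at origin: |s| = 500, ∠ = 90.00° (in denominator)
|G| = 10 · 501.6 / 2.5124e+05 ≈ 0.019965
Gain = 20 log₁₀(0.019965) ≈ -33.99 dB
∠G = 85.43° − 174.29° = -88.86°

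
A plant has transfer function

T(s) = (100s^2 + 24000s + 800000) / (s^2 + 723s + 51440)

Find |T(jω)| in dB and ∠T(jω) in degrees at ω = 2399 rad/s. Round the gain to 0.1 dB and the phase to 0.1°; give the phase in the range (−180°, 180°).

Substitute s = j2399:
Numerator: 100(j2399)^2 + 24000(j2399) + 800000 = -574720100 + j57576000
Denominator: (j2399)^2 + 723(j2399) + 51440 = -5703761 + j1734477
|N| = √(574720100² + 57576000²) ≈ 5.776e+08, ∠N ≈ 174.28°
|D| = √(5703761² + 1734477²) ≈ 5.9617e+06, ∠D ≈ 163.09°
|T| = 5.776e+08 / 5.9617e+06 ≈ 96.885
Gain = 20 log₁₀(96.885) ≈ 39.73 dB
∠T = 174.28° − 163.09° = 11.19°

39.7 dB, 11.2°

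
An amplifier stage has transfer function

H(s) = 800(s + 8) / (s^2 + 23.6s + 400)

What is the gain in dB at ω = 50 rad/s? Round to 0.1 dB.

At s = jω = j50:
zero (s+8): 8 + j50 → |·| = √(8²+50²) = √2564 ≈ 50.636, ∠ = arctan(50/8) ≈ 80.91°
quadratic: (j50)² + 23.6·j50 + 400 = -2100 + j1180 → |·| ≈ 2408.8, ∠ ≈ 150.67°
|H| = 800 · 50.636 / 2408.8 ≈ 16.817
Gain = 20 log₁₀(16.817) ≈ 24.51 dB

24.5 dB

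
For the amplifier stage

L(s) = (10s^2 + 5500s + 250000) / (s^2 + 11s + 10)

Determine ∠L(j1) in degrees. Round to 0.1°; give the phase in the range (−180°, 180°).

Substitute s = j1:
Numerator: 10(j1)^2 + 5500(j1) + 250000 = 249990 + j5500
Denominator: (j1)^2 + 11(j1) + 10 = 9 + j11
|N| = √(249990² + 5500²) ≈ 2.5005e+05, ∠N ≈ 1.26°
|D| = √(9² + 11²) ≈ 14.213, ∠D ≈ 50.71°
∠L = 1.26° − 50.71° = -49.45°

-49.5°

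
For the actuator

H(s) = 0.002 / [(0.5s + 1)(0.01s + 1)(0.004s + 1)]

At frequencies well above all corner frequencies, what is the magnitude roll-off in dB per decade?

Each pole contributes −20 dB/decade at high frequency; each zero contributes +20 dB/decade.
Net: 0 zero(s) − 3 pole(s) → -60 dB/decade.

-60 dB/decade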